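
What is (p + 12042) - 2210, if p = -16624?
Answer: -6792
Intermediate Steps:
(p + 12042) - 2210 = (-16624 + 12042) - 2210 = -4582 - 2210 = -6792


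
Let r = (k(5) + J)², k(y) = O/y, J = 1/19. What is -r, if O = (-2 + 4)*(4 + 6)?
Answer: -5929/361 ≈ -16.424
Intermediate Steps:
J = 1/19 ≈ 0.052632
O = 20 (O = 2*10 = 20)
k(y) = 20/y
r = 5929/361 (r = (20/5 + 1/19)² = (20*(⅕) + 1/19)² = (4 + 1/19)² = (77/19)² = 5929/361 ≈ 16.424)
-r = -1*5929/361 = -5929/361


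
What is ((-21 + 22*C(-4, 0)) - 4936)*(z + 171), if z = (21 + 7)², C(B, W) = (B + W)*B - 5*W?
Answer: -4397775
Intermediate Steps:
C(B, W) = -5*W + B*(B + W) (C(B, W) = B*(B + W) - 5*W = -5*W + B*(B + W))
z = 784 (z = 28² = 784)
((-21 + 22*C(-4, 0)) - 4936)*(z + 171) = ((-21 + 22*((-4)² - 5*0 - 4*0)) - 4936)*(784 + 171) = ((-21 + 22*(16 + 0 + 0)) - 4936)*955 = ((-21 + 22*16) - 4936)*955 = ((-21 + 352) - 4936)*955 = (331 - 4936)*955 = -4605*955 = -4397775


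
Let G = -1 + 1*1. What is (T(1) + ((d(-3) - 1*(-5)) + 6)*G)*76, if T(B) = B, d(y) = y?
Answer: 76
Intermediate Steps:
G = 0 (G = -1 + 1 = 0)
(T(1) + ((d(-3) - 1*(-5)) + 6)*G)*76 = (1 + ((-3 - 1*(-5)) + 6)*0)*76 = (1 + ((-3 + 5) + 6)*0)*76 = (1 + (2 + 6)*0)*76 = (1 + 8*0)*76 = (1 + 0)*76 = 1*76 = 76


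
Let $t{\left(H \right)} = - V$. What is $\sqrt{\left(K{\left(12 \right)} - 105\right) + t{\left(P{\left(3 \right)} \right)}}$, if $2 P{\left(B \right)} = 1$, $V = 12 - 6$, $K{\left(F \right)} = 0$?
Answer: $i \sqrt{111} \approx 10.536 i$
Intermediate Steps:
$V = 6$ ($V = 12 - 6 = 6$)
$P{\left(B \right)} = \frac{1}{2}$ ($P{\left(B \right)} = \frac{1}{2} \cdot 1 = \frac{1}{2}$)
$t{\left(H \right)} = -6$ ($t{\left(H \right)} = \left(-1\right) 6 = -6$)
$\sqrt{\left(K{\left(12 \right)} - 105\right) + t{\left(P{\left(3 \right)} \right)}} = \sqrt{\left(0 - 105\right) - 6} = \sqrt{-105 - 6} = \sqrt{-111} = i \sqrt{111}$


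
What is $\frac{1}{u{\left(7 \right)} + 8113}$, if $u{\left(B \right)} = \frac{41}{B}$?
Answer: $\frac{7}{56832} \approx 0.00012317$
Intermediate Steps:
$\frac{1}{u{\left(7 \right)} + 8113} = \frac{1}{\frac{41}{7} + 8113} = \frac{1}{\frac{56832}{7}} = \frac{7}{56832}$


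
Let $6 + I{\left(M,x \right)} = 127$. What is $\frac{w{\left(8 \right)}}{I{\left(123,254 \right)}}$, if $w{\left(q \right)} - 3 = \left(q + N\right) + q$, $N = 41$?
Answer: $\frac{60}{121} \approx 0.49587$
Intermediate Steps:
$I{\left(M,x \right)} = 121$ ($I{\left(M,x \right)} = -6 + 127 = 121$)
$w{\left(q \right)} = 44 + 2 q$ ($w{\left(q \right)} = 3 + \left(\left(q + 41\right) + q\right) = 3 + \left(\left(41 + q\right) + q\right) = 3 + \left(41 + 2 q\right) = 44 + 2 q$)
$\frac{w{\left(8 \right)}}{I{\left(123,254 \right)}} = \frac{44 + 2 \cdot 8}{121} = \left(44 + 16\right) \frac{1}{121} = 60 \cdot \frac{1}{121} = \frac{60}{121}$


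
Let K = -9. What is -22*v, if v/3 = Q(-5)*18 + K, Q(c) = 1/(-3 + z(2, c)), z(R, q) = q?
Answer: 1485/2 ≈ 742.50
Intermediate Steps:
Q(c) = 1/(-3 + c)
v = -135/4 (v = 3*(18/(-3 - 5) - 9) = 3*(18/(-8) - 9) = 3*(-1/8*18 - 9) = 3*(-9/4 - 9) = 3*(-45/4) = -135/4 ≈ -33.750)
-22*v = -22*(-135/4) = 1485/2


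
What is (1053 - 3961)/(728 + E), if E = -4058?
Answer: 1454/1665 ≈ 0.87327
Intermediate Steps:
(1053 - 3961)/(728 + E) = (1053 - 3961)/(728 - 4058) = -2908/(-3330) = -2908*(-1/3330) = 1454/1665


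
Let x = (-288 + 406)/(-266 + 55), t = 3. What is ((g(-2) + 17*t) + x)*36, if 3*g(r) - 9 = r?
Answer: 400872/211 ≈ 1899.9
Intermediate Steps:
g(r) = 3 + r/3
x = -118/211 (x = 118/(-211) = 118*(-1/211) = -118/211 ≈ -0.55924)
((g(-2) + 17*t) + x)*36 = (((3 + (⅓)*(-2)) + 17*3) - 118/211)*36 = (((3 - ⅔) + 51) - 118/211)*36 = ((7/3 + 51) - 118/211)*36 = (160/3 - 118/211)*36 = (33406/633)*36 = 400872/211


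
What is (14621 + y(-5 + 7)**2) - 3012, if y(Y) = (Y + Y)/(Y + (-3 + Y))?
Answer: 11625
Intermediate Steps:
y(Y) = 2*Y/(-3 + 2*Y) (y(Y) = (2*Y)/(-3 + 2*Y) = 2*Y/(-3 + 2*Y))
(14621 + y(-5 + 7)**2) - 3012 = (14621 + (2*(-5 + 7)/(-3 + 2*(-5 + 7)))**2) - 3012 = (14621 + (2*2/(-3 + 2*2))**2) - 3012 = (14621 + (2*2/(-3 + 4))**2) - 3012 = (14621 + (2*2/1)**2) - 3012 = (14621 + (2*2*1)**2) - 3012 = (14621 + 4**2) - 3012 = (14621 + 16) - 3012 = 14637 - 3012 = 11625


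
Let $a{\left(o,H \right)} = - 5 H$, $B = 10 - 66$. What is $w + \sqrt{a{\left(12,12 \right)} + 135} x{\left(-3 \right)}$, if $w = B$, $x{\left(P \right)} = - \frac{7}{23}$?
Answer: $-56 - \frac{35 \sqrt{3}}{23} \approx -58.636$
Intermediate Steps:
$B = -56$ ($B = 10 - 66 = -56$)
$x{\left(P \right)} = - \frac{7}{23}$ ($x{\left(P \right)} = \left(-7\right) \frac{1}{23} = - \frac{7}{23}$)
$w = -56$
$w + \sqrt{a{\left(12,12 \right)} + 135} x{\left(-3 \right)} = -56 + \sqrt{\left(-5\right) 12 + 135} \left(- \frac{7}{23}\right) = -56 + \sqrt{-60 + 135} \left(- \frac{7}{23}\right) = -56 + \sqrt{75} \left(- \frac{7}{23}\right) = -56 + 5 \sqrt{3} \left(- \frac{7}{23}\right) = -56 - \frac{35 \sqrt{3}}{23}$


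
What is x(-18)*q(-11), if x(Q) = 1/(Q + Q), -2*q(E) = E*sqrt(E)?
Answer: -11*I*sqrt(11)/72 ≈ -0.50671*I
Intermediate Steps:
q(E) = -E**(3/2)/2 (q(E) = -E*sqrt(E)/2 = -E**(3/2)/2)
x(Q) = 1/(2*Q)
x(-18)*q(-11) = ((1/2)/(-18))*(-(-11)*I*sqrt(11)/2) = ((1/2)*(-1/18))*(-(-11)*I*sqrt(11)/2) = -11*I*sqrt(11)/72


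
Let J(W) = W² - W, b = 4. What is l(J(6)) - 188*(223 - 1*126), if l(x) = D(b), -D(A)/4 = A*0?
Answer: -18236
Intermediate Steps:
D(A) = 0 (D(A) = -4*A*0 = -4*0 = 0)
l(x) = 0
l(J(6)) - 188*(223 - 1*126) = 0 - 188*(223 - 1*126) = 0 - 188*(223 - 126) = 0 - 188*97 = 0 - 18236 = -18236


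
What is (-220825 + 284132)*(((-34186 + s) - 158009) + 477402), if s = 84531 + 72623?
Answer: 28004547827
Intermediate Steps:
s = 157154
(-220825 + 284132)*(((-34186 + s) - 158009) + 477402) = (-220825 + 284132)*(((-34186 + 157154) - 158009) + 477402) = 63307*((122968 - 158009) + 477402) = 63307*(-35041 + 477402) = 63307*442361 = 28004547827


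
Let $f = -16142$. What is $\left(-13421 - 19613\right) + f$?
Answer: $-49176$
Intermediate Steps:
$\left(-13421 - 19613\right) + f = \left(-13421 - 19613\right) - 16142 = -33034 - 16142 = -49176$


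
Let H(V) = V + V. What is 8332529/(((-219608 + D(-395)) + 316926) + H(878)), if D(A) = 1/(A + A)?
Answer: 6582697910/78268459 ≈ 84.104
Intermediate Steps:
H(V) = 2*V
D(A) = 1/(2*A)
8332529/(((-219608 + D(-395)) + 316926) + H(878)) = 8332529/(((-219608 + (1/2)/(-395)) + 316926) + 2*878) = 8332529/(((-219608 + (1/2)*(-1/395)) + 316926) + 1756) = 8332529/(((-219608 - 1/790) + 316926) + 1756) = 8332529/((-173490321/790 + 316926) + 1756) = 8332529/(76881219/790 + 1756) = 8332529/(78268459/790) = 8332529*(790/78268459) = 6582697910/78268459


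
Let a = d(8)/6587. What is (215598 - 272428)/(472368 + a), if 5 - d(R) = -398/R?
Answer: -1497356840/12445952283 ≈ -0.12031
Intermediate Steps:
d(R) = 5 + 398/R (d(R) = 5 - (-398)/R = 5 + 398/R)
a = 219/26348 (a = (5 + 398/8)/6587 = (5 + 398*(1/8))*(1/6587) = (5 + 199/4)*(1/6587) = (219/4)*(1/6587) = 219/26348 ≈ 0.0083118)
(215598 - 272428)/(472368 + a) = (215598 - 272428)/(472368 + 219/26348) = -56830/12445952283/26348 = -56830*26348/12445952283 = -1497356840/12445952283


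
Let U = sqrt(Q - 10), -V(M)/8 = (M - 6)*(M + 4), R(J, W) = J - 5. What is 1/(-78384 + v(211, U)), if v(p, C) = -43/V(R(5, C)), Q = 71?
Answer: -192/15049771 ≈ -1.2758e-5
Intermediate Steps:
R(J, W) = -5 + J
V(M) = -8*(-6 + M)*(4 + M) (V(M) = -8*(M - 6)*(M + 4) = -8*(-6 + M)*(4 + M))
U = sqrt(61) (U = sqrt(71 - 10) = sqrt(61) ≈ 7.8102)
v(p, C) = -43/192 (v(p, C) = -43/(192 - 8*(-5 + 5)**2 + 16*(-5 + 5)) = -43/(192 - 8*0**2 + 16*0) = -43/(192 - 8*0 + 0) = -43/(192 + 0 + 0) = -43/192)
1/(-78384 + v(211, U)) = 1/(-78384 - 43/192) = 1/(-15049771/192) = -192/15049771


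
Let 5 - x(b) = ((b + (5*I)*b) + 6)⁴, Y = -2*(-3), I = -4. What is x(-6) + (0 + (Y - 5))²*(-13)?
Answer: -207360008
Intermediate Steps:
Y = 6
x(b) = 5 - (6 - 19*b)⁴ (x(b) = 5 - ((b + (5*(-4))*b) + 6)⁴ = 5 - ((b - 20*b) + 6)⁴ = 5 - (-19*b + 6)⁴ = 5 - (6 - 19*b)⁴)
x(-6) + (0 + (Y - 5))²*(-13) = (5 - (-6 + 19*(-6))⁴) + (0 + (6 - 5))²*(-13) = (5 - (-6 - 114)⁴) + (0 + 1)²*(-13) = (5 - 1*(-120)⁴) + 1²*(-13) = (5 - 1*207360000) + 1*(-13) = (5 - 207360000) - 13 = -207359995 - 13 = -207360008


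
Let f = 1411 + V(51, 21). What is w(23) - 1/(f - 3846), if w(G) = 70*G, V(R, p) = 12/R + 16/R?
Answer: 199892821/124157 ≈ 1610.0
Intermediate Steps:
V(R, p) = 28/R
f = 71989/51 (f = 1411 + 28/51 = 71989/51 ≈ 1411.5)
w(23) - 1/(f - 3846) = 70*23 - 1/(71989/51 - 3846) = 1610 - 1/(-124157/51) = 1610 - 1*(-51/124157) = 1610 + 51/124157 = 199892821/124157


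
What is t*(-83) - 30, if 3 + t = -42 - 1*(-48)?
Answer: -279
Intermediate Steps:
t = 3 (t = -3 + (-42 - 1*(-48)) = -3 + (-42 + 48) = -3 + 6 = 3)
t*(-83) - 30 = 3*(-83) - 30 = -249 - 30 = -279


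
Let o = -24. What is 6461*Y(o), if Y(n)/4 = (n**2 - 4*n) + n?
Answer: 16746912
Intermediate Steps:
Y(n) = -12*n + 4*n**2 (Y(n) = 4*((n**2 - 4*n) + n) = 4*(n**2 - 3*n) = -12*n + 4*n**2)
6461*Y(o) = 6461*(4*(-24)*(-3 - 24)) = 6461*(4*(-24)*(-27)) = 6461*2592 = 16746912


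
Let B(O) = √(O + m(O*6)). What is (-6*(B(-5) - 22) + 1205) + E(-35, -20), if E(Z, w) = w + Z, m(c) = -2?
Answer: 1282 - 6*I*√7 ≈ 1282.0 - 15.875*I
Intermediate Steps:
B(O) = √(-2 + O) (B(O) = √(O - 2) = √(-2 + O))
E(Z, w) = Z + w
(-6*(B(-5) - 22) + 1205) + E(-35, -20) = (-6*(√(-2 - 5) - 22) + 1205) + (-35 - 20) = (-6*(√(-7) - 22) + 1205) - 55 = (-6*(I*√7 - 22) + 1205) - 55 = (-6*(-22 + I*√7) + 1205) - 55 = ((132 - 6*I*√7) + 1205) - 55 = (1337 - 6*I*√7) - 55 = 1282 - 6*I*√7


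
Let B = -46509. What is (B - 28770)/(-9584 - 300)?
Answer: 75279/9884 ≈ 7.6162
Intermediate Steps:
(B - 28770)/(-9584 - 300) = (-46509 - 28770)/(-9584 - 300) = -75279/(-9884) = -75279*(-1/9884) = 75279/9884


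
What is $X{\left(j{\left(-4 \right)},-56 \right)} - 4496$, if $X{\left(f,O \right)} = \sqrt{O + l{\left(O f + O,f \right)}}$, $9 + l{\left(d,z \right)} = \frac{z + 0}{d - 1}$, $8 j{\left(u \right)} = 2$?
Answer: $-4496 + \frac{i \sqrt{1310731}}{142} \approx -4496.0 + 8.0625 i$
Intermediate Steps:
$j{\left(u \right)} = \frac{1}{4}$ ($j{\left(u \right)} = \frac{1}{8} \cdot 2 = \frac{1}{4}$)
$l{\left(d,z \right)} = -9 + \frac{z}{-1 + d}$ ($l{\left(d,z \right)} = -9 + \frac{z + 0}{d - 1} = -9 + \frac{z}{-1 + d}$)
$X{\left(f,O \right)} = \sqrt{O + \frac{9 + f - 9 O - 9 O f}{-1 + O + O f}}$ ($X{\left(f,O \right)} = \sqrt{O + \frac{9 + f - 9 \left(O f + O\right)}{-1 + \left(O f + O\right)}} = \sqrt{O + \frac{9 + f - 9 \left(O + O f\right)}{-1 + \left(O + O f\right)}} = \sqrt{O + \frac{9 + f - \left(9 O + 9 O f\right)}{-1 + O + O f}} = \sqrt{O + \frac{9 + f - 9 O - 9 O f}{-1 + O + O f}}$)
$X{\left(j{\left(-4 \right)},-56 \right)} - 4496 = \sqrt{\frac{9 + \frac{1}{4} - 56 \left(-1 - 56 \left(1 + \frac{1}{4}\right)\right) - - 504 \left(1 + \frac{1}{4}\right)}{-1 - 56 \left(1 + \frac{1}{4}\right)}} - 4496 = \sqrt{\frac{9 + \frac{1}{4} - 56 \left(-1 - 70\right) - \left(-504\right) \frac{5}{4}}{-1 - 70}} - 4496 = \sqrt{\frac{9 + \frac{1}{4} - 56 \left(-1 - 70\right) + 630}{-1 - 70}} - 4496 = \sqrt{\frac{9 + \frac{1}{4} - -3976 + 630}{-71}} - 4496 = \sqrt{- \frac{9 + \frac{1}{4} + 3976 + 630}{71}} - 4496 = \sqrt{\left(- \frac{1}{71}\right) \frac{18461}{4}} - 4496 = \sqrt{- \frac{18461}{284}} - 4496 = \frac{i \sqrt{1310731}}{142} - 4496 = -4496 + \frac{i \sqrt{1310731}}{142}$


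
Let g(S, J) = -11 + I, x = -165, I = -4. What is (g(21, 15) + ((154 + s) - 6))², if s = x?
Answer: 1024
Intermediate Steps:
s = -165
g(S, J) = -15 (g(S, J) = -11 - 4 = -15)
(g(21, 15) + ((154 + s) - 6))² = (-15 + ((154 - 165) - 6))² = (-15 + (-11 - 6))² = (-15 - 17)² = (-32)² = 1024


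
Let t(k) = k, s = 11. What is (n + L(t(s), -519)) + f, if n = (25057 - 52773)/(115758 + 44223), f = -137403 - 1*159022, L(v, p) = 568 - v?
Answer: -47333286224/159981 ≈ -2.9587e+5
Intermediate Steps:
f = -296425 (f = -137403 - 159022 = -296425)
n = -27716/159981 ≈ -0.17325
(n + L(t(s), -519)) + f = (-27716/159981 + (568 - 1*11)) - 296425 = (-27716/159981 + (568 - 11)) - 296425 = (-27716/159981 + 557) - 296425 = 89081701/159981 - 296425 = -47333286224/159981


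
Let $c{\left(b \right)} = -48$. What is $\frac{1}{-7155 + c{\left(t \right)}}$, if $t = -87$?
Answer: $- \frac{1}{7203} \approx -0.00013883$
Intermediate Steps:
$\frac{1}{-7155 + c{\left(t \right)}} = \frac{1}{-7155 - 48} = \frac{1}{-7203} = - \frac{1}{7203}$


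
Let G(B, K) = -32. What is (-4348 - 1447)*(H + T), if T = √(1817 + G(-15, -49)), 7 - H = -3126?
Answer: -18155735 - 5795*√1785 ≈ -1.8401e+7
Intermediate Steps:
H = 3133 (H = 7 - 1*(-3126) = 7 + 3126 = 3133)
T = √1785 (T = √(1817 - 32) = √1785 ≈ 42.249)
(-4348 - 1447)*(H + T) = (-4348 - 1447)*(3133 + √1785) = -5795*(3133 + √1785) = -18155735 - 5795*√1785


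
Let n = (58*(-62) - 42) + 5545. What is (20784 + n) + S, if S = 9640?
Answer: 32331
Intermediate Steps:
n = 1907 (n = (-3596 - 42) + 5545 = -3638 + 5545 = 1907)
(20784 + n) + S = (20784 + 1907) + 9640 = 22691 + 9640 = 32331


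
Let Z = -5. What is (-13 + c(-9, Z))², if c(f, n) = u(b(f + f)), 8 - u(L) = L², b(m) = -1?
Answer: 36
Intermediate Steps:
u(L) = 8 - L²
c(f, n) = 7 (c(f, n) = 8 - 1*(-1)² = 8 - 1*1 = 8 - 1 = 7)
(-13 + c(-9, Z))² = (-13 + 7)² = (-6)² = 36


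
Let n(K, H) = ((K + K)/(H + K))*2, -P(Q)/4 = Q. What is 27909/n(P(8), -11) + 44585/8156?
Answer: 2448404113/260992 ≈ 9381.1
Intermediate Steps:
P(Q) = -4*Q
n(K, H) = 4*K/(H + K) (n(K, H) = ((2*K)/(H + K))*2 = (2*K/(H + K))*2 = 4*K/(H + K))
27909/n(P(8), -11) + 44585/8156 = 27909/((4*(-4*8)/(-11 - 4*8))) + 44585/8156 = 27909/((4*(-32)/(-11 - 32))) + 44585*(1/8156) = 27909/((4*(-32)/(-43))) + 44585/8156 = 27909/((4*(-32)*(-1/43))) + 44585/8156 = 27909/(128/43) + 44585/8156 = 27909*(43/128) + 44585/8156 = 1200087/128 + 44585/8156 = 2448404113/260992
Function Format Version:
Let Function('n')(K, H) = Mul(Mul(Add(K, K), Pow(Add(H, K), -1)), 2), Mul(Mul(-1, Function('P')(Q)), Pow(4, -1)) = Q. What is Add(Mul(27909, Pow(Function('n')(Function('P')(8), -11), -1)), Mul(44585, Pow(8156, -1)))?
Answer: Rational(2448404113, 260992) ≈ 9381.1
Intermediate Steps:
Function('P')(Q) = Mul(-4, Q)
Function('n')(K, H) = Mul(4, K, Pow(Add(H, K), -1)) (Function('n')(K, H) = Mul(Mul(Mul(2, K), Pow(Add(H, K), -1)), 2) = Mul(Mul(2, K, Pow(Add(H, K), -1)), 2) = Mul(4, K, Pow(Add(H, K), -1)))
Add(Mul(27909, Pow(Function('n')(Function('P')(8), -11), -1)), Mul(44585, Pow(8156, -1))) = Add(Mul(27909, Pow(Mul(4, Mul(-4, 8), Pow(Add(-11, Mul(-4, 8)), -1)), -1)), Mul(44585, Pow(8156, -1))) = Add(Mul(27909, Pow(Mul(4, -32, Pow(Add(-11, -32), -1)), -1)), Mul(44585, Rational(1, 8156))) = Add(Mul(27909, Pow(Mul(4, -32, Pow(-43, -1)), -1)), Rational(44585, 8156)) = Add(Mul(27909, Pow(Mul(4, -32, Rational(-1, 43)), -1)), Rational(44585, 8156)) = Add(Mul(27909, Pow(Rational(128, 43), -1)), Rational(44585, 8156)) = Add(Mul(27909, Rational(43, 128)), Rational(44585, 8156)) = Add(Rational(1200087, 128), Rational(44585, 8156)) = Rational(2448404113, 260992)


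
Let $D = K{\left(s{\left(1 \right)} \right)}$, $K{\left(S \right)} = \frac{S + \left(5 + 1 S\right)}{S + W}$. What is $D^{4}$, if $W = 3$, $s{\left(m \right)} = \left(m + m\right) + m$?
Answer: $\frac{14641}{1296} \approx 11.297$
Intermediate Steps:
$s{\left(m \right)} = 3 m$ ($s{\left(m \right)} = 2 m + m = 3 m$)
$K{\left(S \right)} = \frac{5 + 2 S}{3 + S}$ ($K{\left(S \right)} = \frac{S + \left(5 + 1 S\right)}{S + 3} = \frac{S + \left(5 + S\right)}{3 + S} = \frac{5 + 2 S}{3 + S}$)
$D = \frac{11}{6}$ ($D = \frac{5 + 2 \cdot 3 \cdot 1}{3 + 3 \cdot 1} = \frac{5 + 2 \cdot 3}{3 + 3} = \frac{5 + 6}{6} = \frac{1}{6} \cdot 11 = \frac{11}{6} \approx 1.8333$)
$D^{4} = \left(\frac{11}{6}\right)^{4} = \frac{14641}{1296}$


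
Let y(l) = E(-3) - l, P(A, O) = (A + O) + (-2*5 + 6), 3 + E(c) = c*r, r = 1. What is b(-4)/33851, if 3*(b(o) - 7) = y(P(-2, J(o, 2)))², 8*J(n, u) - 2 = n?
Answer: 337/1624848 ≈ 0.00020740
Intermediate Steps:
J(n, u) = ¼ + n/8
E(c) = -3 + c (E(c) = -3 + c*1 = -3 + c)
P(A, O) = -4 + A + O (P(A, O) = (A + O) + (-10 + 6) = (A + O) - 4 = -4 + A + O)
y(l) = -6 - l (y(l) = (-3 - 3) - l = -6 - l)
b(o) = 7 + (-¼ - o/8)²/3 (b(o) = 7 + (-6 - (-4 - 2 + (¼ + o/8)))²/3 = 7 + (-6 - (-23/4 + o/8))²/3 = 7 + (-6 + (23/4 - o/8))²/3 = 7 + (-¼ - o/8)²/3)
b(-4)/33851 = (7 + (2 - 4)²/192)/33851 = (7 + (1/192)*(-2)²)*(1/33851) = (7 + (1/192)*4)*(1/33851) = (7 + 1/48)*(1/33851) = (337/48)*(1/33851) = 337/1624848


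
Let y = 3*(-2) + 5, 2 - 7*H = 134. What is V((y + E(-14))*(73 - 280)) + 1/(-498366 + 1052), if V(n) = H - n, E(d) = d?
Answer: -10874765245/3481198 ≈ -3123.9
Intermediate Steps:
H = -132/7 (H = 2/7 - 1/7*134 = 2/7 - 134/7 = -132/7 ≈ -18.857)
y = -1 (y = -6 + 5 = -1)
V(n) = -132/7 - n
V((y + E(-14))*(73 - 280)) + 1/(-498366 + 1052) = (-132/7 - (-1 - 14)*(73 - 280)) + 1/(-498366 + 1052) = (-132/7 - (-15)*(-207)) + 1/(-497314) = (-132/7 - 1*3105) - 1/497314 = (-132/7 - 3105) - 1/497314 = -21867/7 - 1/497314 = -10874765245/3481198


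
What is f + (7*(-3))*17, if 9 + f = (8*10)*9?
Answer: 354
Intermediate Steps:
f = 711 (f = -9 + (8*10)*9 = -9 + 80*9 = -9 + 720 = 711)
f + (7*(-3))*17 = 711 + (7*(-3))*17 = 711 - 21*17 = 711 - 357 = 354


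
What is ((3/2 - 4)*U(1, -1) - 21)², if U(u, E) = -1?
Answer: 1369/4 ≈ 342.25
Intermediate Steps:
((3/2 - 4)*U(1, -1) - 21)² = ((3/2 - 4)*(-1) - 21)² = (-5/2*(-1) - 21)² = (5/2 - 21)² = (-37/2)² = 1369/4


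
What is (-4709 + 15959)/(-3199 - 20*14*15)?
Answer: -11250/7399 ≈ -1.5205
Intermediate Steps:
(-4709 + 15959)/(-3199 - 20*14*15) = 11250/(-3199 - 280*15) = 11250/(-3199 - 4200) = 11250/(-7399) = 11250*(-1/7399) = -11250/7399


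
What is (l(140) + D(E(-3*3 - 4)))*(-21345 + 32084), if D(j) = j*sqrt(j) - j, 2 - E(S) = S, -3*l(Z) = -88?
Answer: 461777/3 + 161085*sqrt(15) ≈ 7.7781e+5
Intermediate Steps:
l(Z) = 88/3 (l(Z) = -1/3*(-88) = 88/3)
E(S) = 2 - S
D(j) = j**(3/2) - j
(l(140) + D(E(-3*3 - 4)))*(-21345 + 32084) = (88/3 + ((2 - (-3*3 - 4))**(3/2) - (2 - (-3*3 - 4))))*(-21345 + 32084) = (88/3 + ((2 - (-9 - 4))**(3/2) - (2 - (-9 - 4))))*10739 = (88/3 + ((2 - 1*(-13))**(3/2) - (2 - 1*(-13))))*10739 = (88/3 + ((2 + 13)**(3/2) - (2 + 13)))*10739 = (88/3 + (15**(3/2) - 1*15))*10739 = (88/3 + (15*sqrt(15) - 15))*10739 = (88/3 + (-15 + 15*sqrt(15)))*10739 = (43/3 + 15*sqrt(15))*10739 = 461777/3 + 161085*sqrt(15)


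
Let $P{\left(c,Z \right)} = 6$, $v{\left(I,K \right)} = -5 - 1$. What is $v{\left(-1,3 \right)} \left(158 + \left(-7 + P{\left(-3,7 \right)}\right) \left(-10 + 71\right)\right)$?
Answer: $-582$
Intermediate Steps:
$v{\left(I,K \right)} = -6$
$v{\left(-1,3 \right)} \left(158 + \left(-7 + P{\left(-3,7 \right)}\right) \left(-10 + 71\right)\right) = - 6 \left(158 + \left(-7 + 6\right) \left(-10 + 71\right)\right) = - 6 \left(158 - 61\right) = \left(-6\right) 97 = -582$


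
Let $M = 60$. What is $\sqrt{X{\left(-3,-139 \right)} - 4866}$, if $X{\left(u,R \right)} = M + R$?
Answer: $i \sqrt{4945} \approx 70.321 i$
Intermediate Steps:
$X{\left(u,R \right)} = 60 + R$
$\sqrt{X{\left(-3,-139 \right)} - 4866} = \sqrt{\left(60 - 139\right) - 4866} = \sqrt{-79 - 4866} = \sqrt{-4945} = i \sqrt{4945}$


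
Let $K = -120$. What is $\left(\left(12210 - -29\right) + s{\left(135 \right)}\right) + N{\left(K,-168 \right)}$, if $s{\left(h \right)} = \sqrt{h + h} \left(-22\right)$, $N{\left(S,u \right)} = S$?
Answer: $12119 - 66 \sqrt{30} \approx 11758.0$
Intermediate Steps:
$s{\left(h \right)} = - 22 \sqrt{2} \sqrt{h}$ ($s{\left(h \right)} = \sqrt{2 h} \left(-22\right) = \sqrt{2} \sqrt{h} \left(-22\right) = - 22 \sqrt{2} \sqrt{h}$)
$\left(\left(12210 - -29\right) + s{\left(135 \right)}\right) + N{\left(K,-168 \right)} = \left(\left(12210 - -29\right) - 22 \sqrt{2} \sqrt{135}\right) - 120 = \left(\left(12210 + 29\right) - 22 \sqrt{2} \cdot 3 \sqrt{15}\right) - 120 = \left(12239 - 66 \sqrt{30}\right) - 120 = 12119 - 66 \sqrt{30}$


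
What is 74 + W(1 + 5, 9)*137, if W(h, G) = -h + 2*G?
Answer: 1718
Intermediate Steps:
74 + W(1 + 5, 9)*137 = 74 + (-(1 + 5) + 2*9)*137 = 74 + (-1*6 + 18)*137 = 74 + (-6 + 18)*137 = 74 + 12*137 = 74 + 1644 = 1718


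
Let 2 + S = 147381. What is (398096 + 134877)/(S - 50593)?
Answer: 532973/96786 ≈ 5.5067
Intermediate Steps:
S = 147379 (S = -2 + 147381 = 147379)
(398096 + 134877)/(S - 50593) = (398096 + 134877)/(147379 - 50593) = 532973/96786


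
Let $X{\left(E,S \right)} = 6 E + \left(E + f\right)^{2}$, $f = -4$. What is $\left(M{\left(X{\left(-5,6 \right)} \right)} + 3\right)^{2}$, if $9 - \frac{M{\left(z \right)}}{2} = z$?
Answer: $6561$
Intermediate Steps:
$X{\left(E,S \right)} = \left(-4 + E\right)^{2} + 6 E$ ($X{\left(E,S \right)} = 6 E + \left(E - 4\right)^{2} = 6 E + \left(-4 + E\right)^{2} = \left(-4 + E\right)^{2} + 6 E$)
$M{\left(z \right)} = 18 - 2 z$
$\left(M{\left(X{\left(-5,6 \right)} \right)} + 3\right)^{2} = \left(\left(18 - 2 \left(\left(-4 - 5\right)^{2} + 6 \left(-5\right)\right)\right) + 3\right)^{2} = \left(\left(18 - 2 \left(\left(-9\right)^{2} - 30\right)\right) + 3\right)^{2} = \left(\left(18 - 2 \left(81 - 30\right)\right) + 3\right)^{2} = \left(\left(18 - 102\right) + 3\right)^{2} = \left(-84 + 3\right)^{2} = \left(-81\right)^{2} = 6561$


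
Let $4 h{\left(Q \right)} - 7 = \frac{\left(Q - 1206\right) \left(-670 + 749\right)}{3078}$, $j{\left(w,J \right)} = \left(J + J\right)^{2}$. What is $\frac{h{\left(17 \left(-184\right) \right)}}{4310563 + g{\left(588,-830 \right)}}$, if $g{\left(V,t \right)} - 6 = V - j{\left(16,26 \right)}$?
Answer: $- \frac{40105}{6630709167} \approx -6.0484 \cdot 10^{-6}$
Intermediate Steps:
$j{\left(w,J \right)} = 4 J^{2}$ ($j{\left(w,J \right)} = \left(2 J\right)^{2} = 4 J^{2}$)
$g{\left(V,t \right)} = -2698 + V$ ($g{\left(V,t \right)} = 6 + \left(V - 4 \cdot 26^{2}\right) = 6 + \left(V - 4 \cdot 676\right) = 6 + \left(V - 2704\right) = 6 + \left(-2704 + V\right) = -2698 + V$)
$h{\left(Q \right)} = - \frac{1024}{171} + \frac{79 Q}{12312}$ ($h{\left(Q \right)} = \frac{7}{4} + \frac{\left(Q - 1206\right) \left(-670 + 749\right) \frac{1}{3078}}{4} = \frac{7}{4} + \frac{\left(-1206 + Q\right) 79 \cdot \frac{1}{3078}}{4} = \frac{7}{4} + \frac{\left(-95274 + 79 Q\right) \frac{1}{3078}}{4} = \frac{7}{4} + \frac{- \frac{5293}{171} + \frac{79 Q}{3078}}{4} = \frac{7}{4} + \left(- \frac{5293}{684} + \frac{79 Q}{12312}\right) = - \frac{1024}{171} + \frac{79 Q}{12312}$)
$\frac{h{\left(17 \left(-184\right) \right)}}{4310563 + g{\left(588,-830 \right)}} = \frac{- \frac{1024}{171} + \frac{79 \cdot 17 \left(-184\right)}{12312}}{4310563 + \left(-2698 + 588\right)} = \frac{- \frac{1024}{171} + \frac{79}{12312} \left(-3128\right)}{4310563 - 2110} = \frac{- \frac{1024}{171} - \frac{30889}{1539}}{4308453} = \left(- \frac{40105}{1539}\right) \frac{1}{4308453} = - \frac{40105}{6630709167}$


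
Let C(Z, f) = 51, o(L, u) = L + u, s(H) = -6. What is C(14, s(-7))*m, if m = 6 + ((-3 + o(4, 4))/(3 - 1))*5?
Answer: 1887/2 ≈ 943.50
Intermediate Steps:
m = 37/2 (m = 6 + ((-3 + (4 + 4))/(3 - 1))*5 = 6 + ((-3 + 8)/2)*5 = 6 + (5*(½))*5 = 6 + (5/2)*5 = 6 + 25/2 = 37/2 ≈ 18.500)
C(14, s(-7))*m = 51*(37/2) = 1887/2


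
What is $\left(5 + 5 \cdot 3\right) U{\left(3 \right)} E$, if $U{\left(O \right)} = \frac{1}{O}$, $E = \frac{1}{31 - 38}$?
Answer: $- \frac{20}{21} \approx -0.95238$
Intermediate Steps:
$E = - \frac{1}{7}$ ($E = \frac{1}{-7} = - \frac{1}{7} \approx -0.14286$)
$\left(5 + 5 \cdot 3\right) U{\left(3 \right)} E = \frac{5 + 5 \cdot 3}{3} \left(- \frac{1}{7}\right) = \left(5 + 15\right) \frac{1}{3} \left(- \frac{1}{7}\right) = 20 \cdot \frac{1}{3} \left(- \frac{1}{7}\right) = \frac{20}{3} \left(- \frac{1}{7}\right) = - \frac{20}{21}$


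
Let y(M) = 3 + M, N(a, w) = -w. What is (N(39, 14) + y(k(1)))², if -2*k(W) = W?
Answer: 529/4 ≈ 132.25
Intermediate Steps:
k(W) = -W/2
(N(39, 14) + y(k(1)))² = (-1*14 + (3 - ½*1))² = (-14 + (3 - ½))² = (-14 + 5/2)² = (-23/2)² = 529/4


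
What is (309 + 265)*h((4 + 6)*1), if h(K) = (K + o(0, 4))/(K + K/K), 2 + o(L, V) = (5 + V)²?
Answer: 51086/11 ≈ 4644.2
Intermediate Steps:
o(L, V) = -2 + (5 + V)²
h(K) = (79 + K)/(1 + K) (h(K) = (K + (-2 + (5 + 4)²))/(K + K/K) = (K + (-2 + 9²))/(K + 1) = (K + (-2 + 81))/(1 + K) = (K + 79)/(1 + K) = (79 + K)/(1 + K))
(309 + 265)*h((4 + 6)*1) = (309 + 265)*((79 + (4 + 6)*1)/(1 + (4 + 6)*1)) = 574*((79 + 10*1)/(1 + 10*1)) = 574*((79 + 10)/(1 + 10)) = 574*(89/11) = 51086/11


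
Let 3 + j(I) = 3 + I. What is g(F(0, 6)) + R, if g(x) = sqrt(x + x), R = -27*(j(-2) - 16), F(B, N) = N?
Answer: 486 + 2*sqrt(3) ≈ 489.46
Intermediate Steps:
j(I) = I (j(I) = -3 + (3 + I) = I)
R = 486 (R = -27*(-2 - 16) = -27*(-18) = 486)
g(x) = sqrt(2)*sqrt(x) (g(x) = sqrt(2*x) = sqrt(2)*sqrt(x))
g(F(0, 6)) + R = sqrt(2)*sqrt(6) + 486 = 2*sqrt(3) + 486 = 486 + 2*sqrt(3)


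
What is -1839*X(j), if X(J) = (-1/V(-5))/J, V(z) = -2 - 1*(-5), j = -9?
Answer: -613/9 ≈ -68.111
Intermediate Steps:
V(z) = 3 (V(z) = -2 + 5 = 3)
X(J) = -1/(3*J) (X(J) = (-1/3)/J = (-1*1/3)/J = -1/(3*J))
-1839*X(j) = -(-613)/(-9) = -(-613)*(-1)/9 = -1839*1/27 = -613/9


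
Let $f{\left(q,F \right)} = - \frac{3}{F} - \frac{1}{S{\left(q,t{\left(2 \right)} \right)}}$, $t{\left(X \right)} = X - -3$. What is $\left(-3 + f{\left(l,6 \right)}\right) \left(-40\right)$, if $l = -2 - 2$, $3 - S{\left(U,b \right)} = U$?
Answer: $\frac{1020}{7} \approx 145.71$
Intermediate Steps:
$t{\left(X \right)} = 3 + X$ ($t{\left(X \right)} = X + 3 = 3 + X$)
$S{\left(U,b \right)} = 3 - U$
$l = -4$
$f{\left(q,F \right)} = - \frac{1}{3 - q} - \frac{3}{F}$ ($f{\left(q,F \right)} = - \frac{3}{F} - \frac{1}{3 - q} = - \frac{1}{3 - q} - \frac{3}{F}$)
$\left(-3 + f{\left(l,6 \right)}\right) \left(-40\right) = \left(-3 + \frac{9 + 6 - -12}{6 \left(-3 - 4\right)}\right) \left(-40\right) = \left(-3 + \frac{9 + 6 + 12}{6 \left(-7\right)}\right) \left(-40\right) = \left(-3 + \frac{1}{6} \left(- \frac{1}{7}\right) 27\right) \left(-40\right) = \left(-3 - \frac{9}{14}\right) \left(-40\right) = \left(- \frac{51}{14}\right) \left(-40\right) = \frac{1020}{7}$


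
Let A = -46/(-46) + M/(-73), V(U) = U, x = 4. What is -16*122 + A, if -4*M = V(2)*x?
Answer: -142421/73 ≈ -1951.0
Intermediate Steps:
M = -2 (M = -4/2 = -1/4*8 = -2)
A = 75/73 (A = -46/(-46) - 2/(-73) = -46*(-1/46) - 2*(-1/73) = 1 + 2/73 = 75/73 ≈ 1.0274)
-16*122 + A = -16*122 + 75/73 = -1952 + 75/73 = -142421/73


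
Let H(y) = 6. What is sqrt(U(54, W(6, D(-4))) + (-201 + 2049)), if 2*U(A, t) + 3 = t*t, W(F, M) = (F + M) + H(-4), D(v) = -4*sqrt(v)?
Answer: sqrt(7546 - 384*I)/2 ≈ 43.448 - 1.1048*I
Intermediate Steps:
W(F, M) = 6 + F + M (W(F, M) = (F + M) + 6 = 6 + F + M)
U(A, t) = -3/2 + t**2/2 (U(A, t) = -3/2 + (t*t)/2 = -3/2 + t**2/2)
sqrt(U(54, W(6, D(-4))) + (-201 + 2049)) = sqrt((-3/2 + (6 + 6 - 8*I)**2/2) + (-201 + 2049)) = sqrt((-3/2 + (6 + 6 - 8*I)**2/2) + 1848) = sqrt((-3/2 + (12 - 8*I)**2/2) + 1848) = sqrt(3693/2 + (12 - 8*I)**2/2)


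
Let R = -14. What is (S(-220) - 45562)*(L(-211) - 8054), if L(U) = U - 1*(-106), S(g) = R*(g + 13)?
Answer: 348095576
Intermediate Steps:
S(g) = -182 - 14*g (S(g) = -14*(g + 13) = -14*(13 + g) = -182 - 14*g)
L(U) = 106 + U (L(U) = U + 106 = 106 + U)
(S(-220) - 45562)*(L(-211) - 8054) = ((-182 - 14*(-220)) - 45562)*((106 - 211) - 8054) = ((-182 + 3080) - 45562)*(-105 - 8054) = (2898 - 45562)*(-8159) = -42664*(-8159) = 348095576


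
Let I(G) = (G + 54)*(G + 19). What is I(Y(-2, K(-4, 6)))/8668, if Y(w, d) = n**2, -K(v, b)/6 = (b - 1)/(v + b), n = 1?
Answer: 25/197 ≈ 0.12690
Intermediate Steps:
K(v, b) = -6*(-1 + b)/(b + v) (K(v, b) = -6*(b - 1)/(v + b) = -6*(-1 + b)/(b + v))
Y(w, d) = 1 (Y(w, d) = 1**2 = 1)
I(G) = (19 + G)*(54 + G) (I(G) = (54 + G)*(19 + G) = (19 + G)*(54 + G))
I(Y(-2, K(-4, 6)))/8668 = (1026 + 1**2 + 73*1)/8668 = (1026 + 1 + 73)*(1/8668) = 1100*(1/8668) = 25/197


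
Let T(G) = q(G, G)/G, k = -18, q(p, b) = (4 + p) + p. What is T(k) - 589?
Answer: -5285/9 ≈ -587.22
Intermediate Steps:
q(p, b) = 4 + 2*p
T(G) = (4 + 2*G)/G
T(k) - 589 = (2 + 4/(-18)) - 589 = (2 + 4*(-1/18)) - 589 = (2 - 2/9) - 589 = 16/9 - 589 = -5285/9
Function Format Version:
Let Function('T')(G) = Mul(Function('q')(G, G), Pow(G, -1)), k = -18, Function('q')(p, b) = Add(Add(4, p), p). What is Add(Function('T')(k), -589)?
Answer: Rational(-5285, 9) ≈ -587.22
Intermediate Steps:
Function('q')(p, b) = Add(4, Mul(2, p))
Function('T')(G) = Mul(Pow(G, -1), Add(4, Mul(2, G))) (Function('T')(G) = Mul(Add(4, Mul(2, G)), Pow(G, -1)) = Mul(Pow(G, -1), Add(4, Mul(2, G))))
Add(Function('T')(k), -589) = Add(Add(2, Mul(4, Pow(-18, -1))), -589) = Add(Add(2, Mul(4, Rational(-1, 18))), -589) = Add(Add(2, Rational(-2, 9)), -589) = Add(Rational(16, 9), -589) = Rational(-5285, 9)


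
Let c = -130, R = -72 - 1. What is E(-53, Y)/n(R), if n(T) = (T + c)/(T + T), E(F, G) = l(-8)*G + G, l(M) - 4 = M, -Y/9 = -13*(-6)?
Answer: 307476/203 ≈ 1514.7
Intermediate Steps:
R = -73
Y = -702 (Y = -(-117)*(-6) = -9*78 = -702)
l(M) = 4 + M
E(F, G) = -3*G (E(F, G) = (4 - 8)*G + G = -4*G + G = -3*G)
n(T) = (-130 + T)/(2*T) (n(T) = (T - 130)/(T + T) = (-130 + T)/((2*T)) = (-130 + T)*(1/(2*T)) = (-130 + T)/(2*T))
E(-53, Y)/n(R) = (-3*(-702))/(((½)*(-130 - 73)/(-73))) = 2106/(((½)*(-1/73)*(-203))) = 2106/(203/146) = 2106*(146/203) = 307476/203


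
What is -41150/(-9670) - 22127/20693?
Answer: 63754886/20010131 ≈ 3.1861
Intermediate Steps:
-41150/(-9670) - 22127/20693 = -41150*(-1/9670) - 22127/20693 = 4115/967 - 1*22127/20693 = 4115/967 - 22127/20693 = 63754886/20010131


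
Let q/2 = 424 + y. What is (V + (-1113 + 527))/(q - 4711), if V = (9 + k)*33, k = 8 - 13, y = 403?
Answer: 454/3057 ≈ 0.14851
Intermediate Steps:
k = -5
V = 132 (V = (9 - 5)*33 = 4*33 = 132)
q = 1654 (q = 2*(424 + 403) = 2*827 = 1654)
(V + (-1113 + 527))/(q - 4711) = (132 + (-1113 + 527))/(1654 - 4711) = (132 - 586)/(-3057) = -454*(-1/3057) = 454/3057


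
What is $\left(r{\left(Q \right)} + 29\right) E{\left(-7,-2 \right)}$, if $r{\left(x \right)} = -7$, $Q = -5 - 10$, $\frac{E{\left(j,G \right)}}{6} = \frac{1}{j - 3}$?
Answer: $- \frac{66}{5} \approx -13.2$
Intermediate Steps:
$E{\left(j,G \right)} = \frac{6}{-3 + j}$ ($E{\left(j,G \right)} = \frac{6}{j - 3} = \frac{6}{-3 + j}$)
$Q = -15$ ($Q = -5 - 10 = -15$)
$\left(r{\left(Q \right)} + 29\right) E{\left(-7,-2 \right)} = \left(-7 + 29\right) \frac{6}{-3 - 7} = 22 \frac{6}{-10} = 22 \cdot 6 \left(- \frac{1}{10}\right) = 22 \left(- \frac{3}{5}\right) = - \frac{66}{5}$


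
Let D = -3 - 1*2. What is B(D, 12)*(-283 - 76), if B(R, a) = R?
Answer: 1795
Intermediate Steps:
D = -5 (D = -3 - 2 = -5)
B(D, 12)*(-283 - 76) = -5*(-283 - 76) = -5*(-359) = 1795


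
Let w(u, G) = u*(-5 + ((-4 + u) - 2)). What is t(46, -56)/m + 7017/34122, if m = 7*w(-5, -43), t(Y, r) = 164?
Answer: 396897/796180 ≈ 0.49850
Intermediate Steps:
w(u, G) = u*(-11 + u) (w(u, G) = u*(-5 + (-6 + u)) = u*(-11 + u))
m = 560 (m = 7*(-5*(-11 - 5)) = 7*(-5*(-16)) = 7*80 = 560)
t(46, -56)/m + 7017/34122 = 164/560 + 7017/34122 = 164*(1/560) + 7017*(1/34122) = 41/140 + 2339/11374 = 396897/796180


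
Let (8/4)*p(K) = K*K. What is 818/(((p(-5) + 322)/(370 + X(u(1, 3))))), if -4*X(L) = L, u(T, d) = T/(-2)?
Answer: 403683/446 ≈ 905.12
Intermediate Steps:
p(K) = K²/2 (p(K) = (K*K)/2 = K²/2)
u(T, d) = -T/2 (u(T, d) = T*(-½) = -T/2)
X(L) = -L/4
818/(((p(-5) + 322)/(370 + X(u(1, 3))))) = 818/((((½)*(-5)² + 322)/(370 - (-1)/8))) = 818/((((½)*25 + 322)/(370 - ¼*(-½)))) = 818/(((25/2 + 322)/(370 + ⅛))) = 818/((669/(2*(2961/8)))) = 818/(((669/2)*(8/2961))) = 818/(892/987) = 818*(987/892) = 403683/446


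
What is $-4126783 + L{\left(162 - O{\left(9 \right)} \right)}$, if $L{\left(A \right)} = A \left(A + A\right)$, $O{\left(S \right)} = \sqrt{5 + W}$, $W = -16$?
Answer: $-4074317 - 648 i \sqrt{11} \approx -4.0743 \cdot 10^{6} - 2149.2 i$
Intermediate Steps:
$O{\left(S \right)} = i \sqrt{11}$ ($O{\left(S \right)} = \sqrt{5 - 16} = \sqrt{-11} = i \sqrt{11}$)
$L{\left(A \right)} = 2 A^{2}$ ($L{\left(A \right)} = A 2 A = 2 A^{2}$)
$-4126783 + L{\left(162 - O{\left(9 \right)} \right)} = -4126783 + 2 \left(162 - i \sqrt{11}\right)^{2}$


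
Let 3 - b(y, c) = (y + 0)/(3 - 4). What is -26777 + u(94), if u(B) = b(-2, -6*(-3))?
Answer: -26776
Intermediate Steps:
b(y, c) = 3 + y (b(y, c) = 3 - (y + 0)/(3 - 4) = 3 - y/(-1) = 3 - y*(-1) = 3 - (-1)*y = 3 + y)
u(B) = 1 (u(B) = 3 - 2 = 1)
-26777 + u(94) = -26777 + 1 = -26776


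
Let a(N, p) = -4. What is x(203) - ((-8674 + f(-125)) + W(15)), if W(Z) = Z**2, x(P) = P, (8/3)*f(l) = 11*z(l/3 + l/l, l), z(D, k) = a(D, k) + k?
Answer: 73473/8 ≈ 9184.1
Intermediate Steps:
z(D, k) = -4 + k
f(l) = -33/2 + 33*l/8 (f(l) = 3*(11*(-4 + l))/8 = 3*(-44 + 11*l)/8 = -33/2 + 33*l/8)
x(203) - ((-8674 + f(-125)) + W(15)) = 203 - ((-8674 + (-33/2 + (33/8)*(-125))) + 15**2) = 203 - ((-8674 + (-33/2 - 4125/8)) + 225) = 203 - ((-8674 - 4257/8) + 225) = 203 - (-73649/8 + 225) = 203 - 1*(-71849/8) = 203 + 71849/8 = 73473/8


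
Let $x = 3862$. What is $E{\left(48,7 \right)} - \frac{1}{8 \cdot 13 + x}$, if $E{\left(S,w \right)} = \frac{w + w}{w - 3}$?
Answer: $\frac{6940}{1983} \approx 3.4997$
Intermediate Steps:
$E{\left(S,w \right)} = \frac{2 w}{-3 + w}$
$E{\left(48,7 \right)} - \frac{1}{8 \cdot 13 + x} = 2 \cdot 7 \frac{1}{-3 + 7} - \frac{1}{8 \cdot 13 + 3862} = 2 \cdot 7 \cdot \frac{1}{4} - \frac{1}{104 + 3862} = 2 \cdot 7 \cdot \frac{1}{4} - \frac{1}{3966} = \frac{7}{2} - \frac{1}{3966} = \frac{6940}{1983}$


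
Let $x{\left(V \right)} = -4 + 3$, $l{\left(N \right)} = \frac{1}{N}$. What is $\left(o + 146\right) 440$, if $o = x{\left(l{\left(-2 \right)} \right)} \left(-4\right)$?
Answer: $66000$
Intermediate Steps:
$x{\left(V \right)} = -1$
$o = 4$ ($o = \left(-1\right) \left(-4\right) = 4$)
$\left(o + 146\right) 440 = \left(4 + 146\right) 440 = 150 \cdot 440 = 66000$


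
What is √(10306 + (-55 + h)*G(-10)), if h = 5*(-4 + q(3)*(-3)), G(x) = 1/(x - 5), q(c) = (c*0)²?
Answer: √10311 ≈ 101.54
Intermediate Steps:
q(c) = 0 (q(c) = 0² = 0)
G(x) = 1/(-5 + x)
h = -20 (h = 5*(-4 + 0*(-3)) = 5*(-4 + 0) = 5*(-4) = -20)
√(10306 + (-55 + h)*G(-10)) = √(10306 + (-55 - 20)/(-5 - 10)) = √(10306 - 75/(-15)) = √(10306 - 75*(-1/15)) = √(10306 + 5) = √10311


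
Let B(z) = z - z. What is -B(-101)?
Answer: 0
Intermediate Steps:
B(z) = 0
-B(-101) = -1*0 = 0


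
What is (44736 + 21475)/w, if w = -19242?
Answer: -66211/19242 ≈ -3.4410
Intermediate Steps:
(44736 + 21475)/w = (44736 + 21475)/(-19242) = 66211*(-1/19242) = -66211/19242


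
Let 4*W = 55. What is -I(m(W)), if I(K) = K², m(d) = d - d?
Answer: 0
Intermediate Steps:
W = 55/4 (W = (¼)*55 = 55/4 ≈ 13.750)
m(d) = 0
-I(m(W)) = -1*0² = -1*0 = 0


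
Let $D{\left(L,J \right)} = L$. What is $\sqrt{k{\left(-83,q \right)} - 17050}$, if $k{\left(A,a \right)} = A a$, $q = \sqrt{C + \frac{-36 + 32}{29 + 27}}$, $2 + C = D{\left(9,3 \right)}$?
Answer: $\frac{\sqrt{-3341800 - 1162 \sqrt{1358}}}{14} \approx 131.41 i$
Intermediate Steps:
$C = 7$ ($C = -2 + 9 = 7$)
$q = \frac{\sqrt{1358}}{14}$ ($q = \sqrt{7 + \frac{-36 + 32}{29 + 27}} = \sqrt{7 - \frac{4}{56}} = \sqrt{7 - \frac{1}{14}} = \sqrt{\frac{97}{14}} = \frac{\sqrt{1358}}{14} \approx 2.6322$)
$\sqrt{k{\left(-83,q \right)} - 17050} = \sqrt{- 83 \frac{\sqrt{1358}}{14} - 17050} = \sqrt{- \frac{83 \sqrt{1358}}{14} - 17050} = \sqrt{-17050 - \frac{83 \sqrt{1358}}{14}}$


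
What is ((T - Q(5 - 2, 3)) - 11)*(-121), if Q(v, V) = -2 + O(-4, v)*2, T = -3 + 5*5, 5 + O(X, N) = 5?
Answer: -1573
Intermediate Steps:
O(X, N) = 0 (O(X, N) = -5 + 5 = 0)
T = 22 (T = -3 + 25 = 22)
Q(v, V) = -2 (Q(v, V) = -2 + 0*2 = -2 + 0 = -2)
((T - Q(5 - 2, 3)) - 11)*(-121) = ((22 - 1*(-2)) - 11)*(-121) = ((22 + 2) - 11)*(-121) = (24 - 11)*(-121) = 13*(-121) = -1573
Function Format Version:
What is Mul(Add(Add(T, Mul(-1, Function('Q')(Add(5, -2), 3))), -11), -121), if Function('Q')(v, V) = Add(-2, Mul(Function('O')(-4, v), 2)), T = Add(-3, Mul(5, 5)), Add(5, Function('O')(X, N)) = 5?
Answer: -1573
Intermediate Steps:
Function('O')(X, N) = 0 (Function('O')(X, N) = Add(-5, 5) = 0)
T = 22 (T = Add(-3, 25) = 22)
Function('Q')(v, V) = -2 (Function('Q')(v, V) = Add(-2, Mul(0, 2)) = Add(-2, 0) = -2)
Mul(Add(Add(T, Mul(-1, Function('Q')(Add(5, -2), 3))), -11), -121) = Mul(Add(Add(22, Mul(-1, -2)), -11), -121) = Mul(Add(Add(22, 2), -11), -121) = Mul(Add(24, -11), -121) = Mul(13, -121) = -1573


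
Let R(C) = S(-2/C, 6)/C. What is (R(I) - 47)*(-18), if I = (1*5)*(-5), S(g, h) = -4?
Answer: 21078/25 ≈ 843.12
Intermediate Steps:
I = -25 (I = 5*(-5) = -25)
R(C) = -4/C
(R(I) - 47)*(-18) = (-4/(-25) - 47)*(-18) = (-4*(-1/25) - 47)*(-18) = (4/25 - 47)*(-18) = -1171/25*(-18) = 21078/25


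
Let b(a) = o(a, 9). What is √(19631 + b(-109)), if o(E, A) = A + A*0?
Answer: 2*√4910 ≈ 140.14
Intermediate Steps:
o(E, A) = A (o(E, A) = A + 0 = A)
b(a) = 9
√(19631 + b(-109)) = √(19631 + 9) = √19640 = 2*√4910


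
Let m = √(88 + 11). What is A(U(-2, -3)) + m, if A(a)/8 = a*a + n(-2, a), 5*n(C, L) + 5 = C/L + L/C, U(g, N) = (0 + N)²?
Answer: 5692/9 + 3*√11 ≈ 642.39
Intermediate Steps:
U(g, N) = N²
n(C, L) = -1 + C/(5*L) + L/(5*C) (n(C, L) = -1 + (C/L + L/C)/5 = -1 + (C/(5*L) + L/(5*C)) = -1 + C/(5*L) + L/(5*C))
m = 3*√11 (m = √99 = 3*√11 ≈ 9.9499)
A(a) = -8 + 8*a² - 16/(5*a) - 4*a/5 (A(a) = 8*(a*a + (-1 + (⅕)*(-2)/a + (⅕)*a/(-2))) = 8*(a² + (-1 - 2/(5*a) + (⅕)*a*(-½))) = 8*(a² + (-1 - 2/(5*a) - a/10)) = 8*(-1 + a² - 2/(5*a) - a/10) = -8 + 8*a² - 16/(5*a) - 4*a/5)
A(U(-2, -3)) + m = 4*(-4 + (-3)²*(-10 - 1*(-3)² + 10*((-3)²)²))/(5*((-3)²)) + 3*√11 = (⅘)*(-4 + 9*(-10 - 1*9 + 10*9²))/9 + 3*√11 = (⅘)*(⅑)*(-4 + 9*(-10 - 9 + 10*81)) + 3*√11 = (⅘)*(⅑)*(-4 + 9*(-10 - 9 + 810)) + 3*√11 = (⅘)*(⅑)*(-4 + 9*791) + 3*√11 = (⅘)*(⅑)*(-4 + 7119) + 3*√11 = (⅘)*(⅑)*7115 + 3*√11 = 5692/9 + 3*√11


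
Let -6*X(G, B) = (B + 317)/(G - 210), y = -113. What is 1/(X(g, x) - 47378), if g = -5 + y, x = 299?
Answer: -246/11654911 ≈ -2.1107e-5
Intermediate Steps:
g = -118 (g = -5 - 113 = -118)
X(G, B) = -(317 + B)/(6*(-210 + G)) (X(G, B) = -(B + 317)/(6*(G - 210)) = -(317 + B)/(6*(-210 + G)))
1/(X(g, x) - 47378) = 1/((-317 - 1*299)/(6*(-210 - 118)) - 47378) = 1/((1/6)*(-317 - 299)/(-328) - 47378) = 1/((1/6)*(-1/328)*(-616) - 47378) = 1/(77/246 - 47378) = 1/(-11654911/246) = -246/11654911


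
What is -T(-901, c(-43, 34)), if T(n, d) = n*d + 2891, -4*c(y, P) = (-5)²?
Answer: -34089/4 ≈ -8522.3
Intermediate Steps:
c(y, P) = -25/4 (c(y, P) = -¼*(-5)² = -¼*25 = -25/4)
T(n, d) = 2891 + d*n (T(n, d) = d*n + 2891 = 2891 + d*n)
-T(-901, c(-43, 34)) = -(2891 - 25/4*(-901)) = -(2891 + 22525/4) = -1*34089/4 = -34089/4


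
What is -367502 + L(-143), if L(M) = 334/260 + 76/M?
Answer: -525526783/1430 ≈ -3.6750e+5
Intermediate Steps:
L(M) = 167/130 + 76/M (L(M) = 334*(1/260) + 76/M = 167/130 + 76/M)
-367502 + L(-143) = -367502 + (167/130 + 76/(-143)) = -367502 + (167/130 + 76*(-1/143)) = -367502 + (167/130 - 76/143) = -367502 + 1077/1430 = -525526783/1430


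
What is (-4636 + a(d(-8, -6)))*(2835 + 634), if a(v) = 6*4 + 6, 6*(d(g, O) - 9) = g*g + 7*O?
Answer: -15978214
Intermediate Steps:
d(g, O) = 9 + g**2/6 + 7*O/6 (d(g, O) = 9 + (g*g + 7*O)/6 = 9 + (g**2 + 7*O)/6 = 9 + (g**2/6 + 7*O/6) = 9 + g**2/6 + 7*O/6)
a(v) = 30 (a(v) = 24 + 6 = 30)
(-4636 + a(d(-8, -6)))*(2835 + 634) = (-4636 + 30)*(2835 + 634) = -4606*3469 = -15978214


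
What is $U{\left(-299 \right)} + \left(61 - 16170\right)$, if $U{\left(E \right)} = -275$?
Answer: $-16384$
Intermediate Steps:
$U{\left(-299 \right)} + \left(61 - 16170\right) = -275 + \left(61 - 16170\right) = -275 - 16109 = -16384$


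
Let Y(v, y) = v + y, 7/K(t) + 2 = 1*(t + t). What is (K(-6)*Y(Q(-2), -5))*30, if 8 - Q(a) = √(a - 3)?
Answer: -45 + 15*I*√5 ≈ -45.0 + 33.541*I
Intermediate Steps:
K(t) = 7/(-2 + 2*t) (K(t) = 7/(-2 + 1*(t + t)) = 7/(-2 + 1*(2*t)) = 7/(-2 + 2*t))
Q(a) = 8 - √(-3 + a) (Q(a) = 8 - √(a - 3) = 8 - √(-3 + a))
(K(-6)*Y(Q(-2), -5))*30 = ((7/(2*(-1 - 6)))*((8 - √(-3 - 2)) - 5))*30 = (((7/2)/(-7))*((8 - √(-5)) - 5))*30 = (((7/2)*(-⅐))*((8 - I*√5) - 5))*30 = -((8 - I*√5) - 5)/2*30 = -(3 - I*√5)/2*30 = (-3/2 + I*√5/2)*30 = -45 + 15*I*√5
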